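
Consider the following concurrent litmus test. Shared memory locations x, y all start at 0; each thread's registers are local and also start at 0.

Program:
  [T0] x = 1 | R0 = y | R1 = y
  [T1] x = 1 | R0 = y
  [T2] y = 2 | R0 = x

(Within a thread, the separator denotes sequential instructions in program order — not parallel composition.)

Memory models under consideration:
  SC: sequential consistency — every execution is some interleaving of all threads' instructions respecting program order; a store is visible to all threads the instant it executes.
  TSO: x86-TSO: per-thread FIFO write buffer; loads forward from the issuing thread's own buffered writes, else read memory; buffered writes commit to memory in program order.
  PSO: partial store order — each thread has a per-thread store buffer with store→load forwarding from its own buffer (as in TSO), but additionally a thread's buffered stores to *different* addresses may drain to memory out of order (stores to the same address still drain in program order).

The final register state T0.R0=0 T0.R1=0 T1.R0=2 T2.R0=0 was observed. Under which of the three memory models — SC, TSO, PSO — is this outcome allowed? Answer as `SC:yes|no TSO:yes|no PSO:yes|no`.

SC:no TSO:yes PSO:yes

outcome vector order: (T0.R0,T0.R1,T1.R0,T2.R0)
under SC → 0/0/0/1, 0/0/2/1, 0/2/0/1, 0/2/2/1, 2/2/0/1, 2/2/2/0, 2/2/2/1
under TSO → 0/0/0/0, 0/0/0/1, 0/0/2/0, 0/0/2/1, 0/2/0/0, 0/2/0/1, 0/2/2/0, 0/2/2/1, 2/2/0/0, 2/2/0/1, 2/2/2/0, 2/2/2/1
under PSO → 0/0/0/0, 0/0/0/1, 0/0/2/0, 0/0/2/1, 0/2/0/0, 0/2/0/1, 0/2/2/0, 0/2/2/1, 2/2/0/0, 2/2/0/1, 2/2/2/0, 2/2/2/1
target 0/0/2/0 ∈ {TSO,PSO}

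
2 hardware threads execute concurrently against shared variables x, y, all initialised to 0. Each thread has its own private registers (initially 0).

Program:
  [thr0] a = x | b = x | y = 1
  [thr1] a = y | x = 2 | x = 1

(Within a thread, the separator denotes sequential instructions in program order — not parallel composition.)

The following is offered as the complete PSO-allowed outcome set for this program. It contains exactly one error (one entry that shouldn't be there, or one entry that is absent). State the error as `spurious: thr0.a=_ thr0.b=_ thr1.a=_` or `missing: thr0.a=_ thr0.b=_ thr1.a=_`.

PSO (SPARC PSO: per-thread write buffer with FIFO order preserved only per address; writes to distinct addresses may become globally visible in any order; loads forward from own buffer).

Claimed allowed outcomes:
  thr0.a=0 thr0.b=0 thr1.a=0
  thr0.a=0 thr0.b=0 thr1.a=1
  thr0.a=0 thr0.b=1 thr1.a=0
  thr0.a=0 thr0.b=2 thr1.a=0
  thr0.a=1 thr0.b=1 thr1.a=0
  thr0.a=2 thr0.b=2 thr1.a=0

missing: thr0.a=2 thr0.b=1 thr1.a=0

outcome vector order: (thr0.a,thr0.b,thr1.a)
PSO (7): (0,0,0) (0,0,1) (0,1,0) (0,2,0) (1,1,0) (2,1,0) (2,2,0)
PSO∖claimed = {(2,1,0)}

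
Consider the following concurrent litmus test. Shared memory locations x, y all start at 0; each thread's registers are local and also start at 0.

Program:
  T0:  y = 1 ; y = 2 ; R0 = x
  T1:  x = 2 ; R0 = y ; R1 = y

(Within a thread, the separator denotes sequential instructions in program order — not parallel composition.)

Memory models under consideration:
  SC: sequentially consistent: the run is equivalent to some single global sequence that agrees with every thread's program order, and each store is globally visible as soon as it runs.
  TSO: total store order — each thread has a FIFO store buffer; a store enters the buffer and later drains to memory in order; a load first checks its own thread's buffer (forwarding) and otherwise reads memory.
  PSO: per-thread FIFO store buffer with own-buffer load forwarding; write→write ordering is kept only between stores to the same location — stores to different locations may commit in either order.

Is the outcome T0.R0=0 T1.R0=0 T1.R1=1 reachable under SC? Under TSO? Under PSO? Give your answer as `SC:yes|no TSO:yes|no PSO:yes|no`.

outcome vector order: (T0.R0,T1.R0,T1.R1)
under SC → 0/2/2, 2/0/0, 2/0/1, 2/0/2, 2/1/1, 2/1/2, 2/2/2
under TSO → 0/0/0, 0/0/1, 0/0/2, 0/1/1, 0/1/2, 0/2/2, 2/0/0, 2/0/1, 2/0/2, 2/1/1, 2/1/2, 2/2/2
under PSO → 0/0/0, 0/0/1, 0/0/2, 0/1/1, 0/1/2, 0/2/2, 2/0/0, 2/0/1, 2/0/2, 2/1/1, 2/1/2, 2/2/2
target 0/0/1 ∈ {TSO,PSO}

SC:no TSO:yes PSO:yes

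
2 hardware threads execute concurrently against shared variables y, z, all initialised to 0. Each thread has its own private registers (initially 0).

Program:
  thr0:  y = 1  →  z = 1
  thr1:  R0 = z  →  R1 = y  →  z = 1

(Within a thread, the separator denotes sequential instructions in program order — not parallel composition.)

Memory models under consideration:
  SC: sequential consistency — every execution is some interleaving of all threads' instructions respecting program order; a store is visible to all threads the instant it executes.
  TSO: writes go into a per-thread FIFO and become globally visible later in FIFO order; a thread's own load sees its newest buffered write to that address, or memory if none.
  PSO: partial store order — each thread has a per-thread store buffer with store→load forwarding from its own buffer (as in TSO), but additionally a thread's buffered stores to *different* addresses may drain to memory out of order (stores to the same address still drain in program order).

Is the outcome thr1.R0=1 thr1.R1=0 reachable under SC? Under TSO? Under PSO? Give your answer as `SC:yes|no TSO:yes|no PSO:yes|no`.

outcome vector order: (thr1.R0,thr1.R1)
SC: 3 outcomes — {0/0, 0/1, 1/1}
TSO: 3 outcomes — {0/0, 0/1, 1/1}
PSO: 4 outcomes — {0/0, 0/1, 1/0, 1/1}
target 1/0 ∈ {PSO}

SC:no TSO:no PSO:yes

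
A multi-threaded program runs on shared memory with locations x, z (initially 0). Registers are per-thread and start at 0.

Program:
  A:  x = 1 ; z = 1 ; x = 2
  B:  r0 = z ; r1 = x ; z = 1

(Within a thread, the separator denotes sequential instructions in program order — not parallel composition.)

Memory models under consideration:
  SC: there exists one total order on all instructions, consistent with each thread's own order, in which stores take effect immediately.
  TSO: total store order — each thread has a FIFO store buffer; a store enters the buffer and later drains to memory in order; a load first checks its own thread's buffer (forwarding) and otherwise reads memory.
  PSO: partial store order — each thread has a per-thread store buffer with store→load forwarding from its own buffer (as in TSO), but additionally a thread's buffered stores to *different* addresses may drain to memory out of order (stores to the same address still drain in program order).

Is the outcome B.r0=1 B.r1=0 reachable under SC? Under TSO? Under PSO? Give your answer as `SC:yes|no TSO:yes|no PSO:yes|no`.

outcome vector order: (B.r0,B.r1)
under SC → <0 0>; <0 1>; <0 2>; <1 1>; <1 2>
under TSO → <0 0>; <0 1>; <0 2>; <1 1>; <1 2>
under PSO → <0 0>; <0 1>; <0 2>; <1 0>; <1 1>; <1 2>
target <1 0> ∈ {PSO}

SC:no TSO:no PSO:yes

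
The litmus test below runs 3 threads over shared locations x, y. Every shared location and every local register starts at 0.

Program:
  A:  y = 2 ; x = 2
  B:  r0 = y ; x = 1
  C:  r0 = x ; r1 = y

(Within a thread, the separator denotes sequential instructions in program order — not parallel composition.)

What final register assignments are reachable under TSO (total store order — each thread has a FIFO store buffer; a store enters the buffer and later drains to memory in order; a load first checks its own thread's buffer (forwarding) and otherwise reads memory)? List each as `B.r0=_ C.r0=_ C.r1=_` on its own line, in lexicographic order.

B.r0=0 C.r0=0 C.r1=0
B.r0=0 C.r0=0 C.r1=2
B.r0=0 C.r0=1 C.r1=0
B.r0=0 C.r0=1 C.r1=2
B.r0=0 C.r0=2 C.r1=2
B.r0=2 C.r0=0 C.r1=0
B.r0=2 C.r0=0 C.r1=2
B.r0=2 C.r0=1 C.r1=2
B.r0=2 C.r0=2 C.r1=2

outcome vector order: (B.r0,C.r0,C.r1)
|TSO outcomes| = 9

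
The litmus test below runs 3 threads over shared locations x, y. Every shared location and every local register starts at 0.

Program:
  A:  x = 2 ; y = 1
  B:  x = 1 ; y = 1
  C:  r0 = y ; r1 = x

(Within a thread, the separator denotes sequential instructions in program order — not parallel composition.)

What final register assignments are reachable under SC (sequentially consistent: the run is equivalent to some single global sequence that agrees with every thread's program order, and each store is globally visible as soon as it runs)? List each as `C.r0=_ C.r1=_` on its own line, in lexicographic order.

outcome vector order: (C.r0,C.r1)
|SC outcomes| = 5

C.r0=0 C.r1=0
C.r0=0 C.r1=1
C.r0=0 C.r1=2
C.r0=1 C.r1=1
C.r0=1 C.r1=2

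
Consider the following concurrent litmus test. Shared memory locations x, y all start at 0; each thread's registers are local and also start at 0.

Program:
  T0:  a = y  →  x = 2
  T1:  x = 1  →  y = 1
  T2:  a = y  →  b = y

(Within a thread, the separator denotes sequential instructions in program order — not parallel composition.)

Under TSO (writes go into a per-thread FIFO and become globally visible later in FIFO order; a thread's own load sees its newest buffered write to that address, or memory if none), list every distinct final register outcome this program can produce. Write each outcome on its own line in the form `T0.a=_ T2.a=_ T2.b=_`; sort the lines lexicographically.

outcome vector order: (T0.a,T2.a,T2.b)
|TSO outcomes| = 6

T0.a=0 T2.a=0 T2.b=0
T0.a=0 T2.a=0 T2.b=1
T0.a=0 T2.a=1 T2.b=1
T0.a=1 T2.a=0 T2.b=0
T0.a=1 T2.a=0 T2.b=1
T0.a=1 T2.a=1 T2.b=1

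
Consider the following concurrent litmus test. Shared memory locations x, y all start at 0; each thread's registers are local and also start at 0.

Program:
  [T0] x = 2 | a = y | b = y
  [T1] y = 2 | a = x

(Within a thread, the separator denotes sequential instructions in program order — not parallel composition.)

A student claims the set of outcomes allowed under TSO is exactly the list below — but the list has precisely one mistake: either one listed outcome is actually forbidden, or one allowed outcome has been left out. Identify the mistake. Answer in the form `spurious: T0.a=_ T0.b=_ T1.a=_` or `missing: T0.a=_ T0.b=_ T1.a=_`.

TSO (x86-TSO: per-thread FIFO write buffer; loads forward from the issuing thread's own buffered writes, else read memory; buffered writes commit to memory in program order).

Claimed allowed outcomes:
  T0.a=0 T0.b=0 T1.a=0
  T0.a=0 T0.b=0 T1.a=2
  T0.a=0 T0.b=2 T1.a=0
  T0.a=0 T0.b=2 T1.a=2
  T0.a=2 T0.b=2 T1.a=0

outcome vector order: (T0.a,T0.b,T1.a)
TSO: 6 outcomes — {(0,0,0); (0,0,2); (0,2,0); (0,2,2); (2,2,0); (2,2,2)}
TSO∖claimed = {(2,2,2)}

missing: T0.a=2 T0.b=2 T1.a=2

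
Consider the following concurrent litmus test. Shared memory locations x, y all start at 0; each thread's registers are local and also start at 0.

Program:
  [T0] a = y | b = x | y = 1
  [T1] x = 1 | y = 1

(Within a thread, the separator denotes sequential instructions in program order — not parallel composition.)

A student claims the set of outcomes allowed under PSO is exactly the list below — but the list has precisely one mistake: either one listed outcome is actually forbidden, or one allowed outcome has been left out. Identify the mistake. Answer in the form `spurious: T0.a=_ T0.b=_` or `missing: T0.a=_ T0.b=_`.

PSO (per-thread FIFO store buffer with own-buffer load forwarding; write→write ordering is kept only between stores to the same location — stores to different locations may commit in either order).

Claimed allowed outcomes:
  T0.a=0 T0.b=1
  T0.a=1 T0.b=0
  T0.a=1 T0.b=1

missing: T0.a=0 T0.b=0

outcome vector order: (T0.a,T0.b)
PSO: 4 outcomes — {<0 0> <0 1> <1 0> <1 1>}
PSO∖claimed = {<0 0>}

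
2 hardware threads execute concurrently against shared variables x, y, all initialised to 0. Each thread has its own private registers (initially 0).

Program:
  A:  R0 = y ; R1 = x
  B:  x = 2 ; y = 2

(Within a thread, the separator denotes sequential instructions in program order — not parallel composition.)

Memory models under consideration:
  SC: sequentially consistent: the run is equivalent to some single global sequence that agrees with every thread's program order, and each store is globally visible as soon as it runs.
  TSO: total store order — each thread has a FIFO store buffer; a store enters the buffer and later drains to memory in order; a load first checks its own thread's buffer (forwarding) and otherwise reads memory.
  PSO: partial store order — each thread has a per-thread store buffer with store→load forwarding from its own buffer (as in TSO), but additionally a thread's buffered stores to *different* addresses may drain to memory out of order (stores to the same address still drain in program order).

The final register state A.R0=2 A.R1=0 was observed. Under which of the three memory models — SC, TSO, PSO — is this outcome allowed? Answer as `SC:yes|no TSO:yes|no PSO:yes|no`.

SC:no TSO:no PSO:yes

outcome vector order: (A.R0,A.R1)
under SC → (0,0), (0,2), (2,2)
under TSO → (0,0), (0,2), (2,2)
under PSO → (0,0), (0,2), (2,0), (2,2)
target (2,0) ∈ {PSO}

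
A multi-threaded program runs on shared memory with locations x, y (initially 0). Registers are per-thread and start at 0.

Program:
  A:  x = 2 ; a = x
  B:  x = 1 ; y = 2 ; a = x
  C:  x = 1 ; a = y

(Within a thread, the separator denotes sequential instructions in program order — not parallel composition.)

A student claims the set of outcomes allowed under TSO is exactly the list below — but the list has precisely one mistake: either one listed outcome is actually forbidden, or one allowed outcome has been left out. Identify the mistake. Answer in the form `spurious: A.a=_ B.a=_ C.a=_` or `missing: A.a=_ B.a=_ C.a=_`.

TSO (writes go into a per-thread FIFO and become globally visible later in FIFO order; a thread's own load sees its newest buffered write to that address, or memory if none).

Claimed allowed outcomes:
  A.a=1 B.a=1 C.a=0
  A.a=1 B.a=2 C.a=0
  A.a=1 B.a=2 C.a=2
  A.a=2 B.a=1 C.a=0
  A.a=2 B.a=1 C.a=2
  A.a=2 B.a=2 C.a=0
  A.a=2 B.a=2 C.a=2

missing: A.a=1 B.a=1 C.a=2

outcome vector order: (A.a,B.a,C.a)
TSO: 8 outcomes — {(1,1,0), (1,1,2), (1,2,0), (1,2,2), (2,1,0), (2,1,2), (2,2,0), (2,2,2)}
TSO∖claimed = {(1,1,2)}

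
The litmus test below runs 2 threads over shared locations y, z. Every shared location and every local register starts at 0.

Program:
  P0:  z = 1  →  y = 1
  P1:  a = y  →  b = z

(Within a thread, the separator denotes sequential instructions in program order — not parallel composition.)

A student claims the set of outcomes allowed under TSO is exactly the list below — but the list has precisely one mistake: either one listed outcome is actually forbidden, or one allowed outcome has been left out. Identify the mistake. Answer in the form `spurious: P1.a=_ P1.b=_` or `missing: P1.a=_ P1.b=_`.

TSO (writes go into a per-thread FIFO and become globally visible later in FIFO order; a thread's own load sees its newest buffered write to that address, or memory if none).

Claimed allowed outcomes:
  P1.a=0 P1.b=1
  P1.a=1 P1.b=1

missing: P1.a=0 P1.b=0

outcome vector order: (P1.a,P1.b)
under TSO → 0/0 0/1 1/1
TSO∖claimed = {0/0}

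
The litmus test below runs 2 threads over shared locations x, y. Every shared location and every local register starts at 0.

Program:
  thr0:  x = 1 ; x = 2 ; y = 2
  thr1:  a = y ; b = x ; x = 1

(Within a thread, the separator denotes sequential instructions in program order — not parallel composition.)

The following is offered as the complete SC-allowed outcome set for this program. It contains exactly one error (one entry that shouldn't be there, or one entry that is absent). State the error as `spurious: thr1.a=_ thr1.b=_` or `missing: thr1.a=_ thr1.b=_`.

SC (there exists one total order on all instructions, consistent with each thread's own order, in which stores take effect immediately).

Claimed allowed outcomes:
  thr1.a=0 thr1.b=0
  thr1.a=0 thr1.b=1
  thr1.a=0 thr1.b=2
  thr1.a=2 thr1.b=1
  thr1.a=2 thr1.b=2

spurious: thr1.a=2 thr1.b=1

outcome vector order: (thr1.a,thr1.b)
under SC → 0/0 0/1 0/2 2/2
claimed∖SC = {2/1}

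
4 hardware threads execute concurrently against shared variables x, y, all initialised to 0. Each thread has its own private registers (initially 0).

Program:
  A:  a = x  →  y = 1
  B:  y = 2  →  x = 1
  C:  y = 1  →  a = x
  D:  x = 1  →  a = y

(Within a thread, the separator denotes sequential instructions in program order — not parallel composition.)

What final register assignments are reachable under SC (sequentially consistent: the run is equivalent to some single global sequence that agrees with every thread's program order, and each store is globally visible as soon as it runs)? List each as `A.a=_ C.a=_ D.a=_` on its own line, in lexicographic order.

A.a=0 C.a=0 D.a=1
A.a=0 C.a=0 D.a=2
A.a=0 C.a=1 D.a=0
A.a=0 C.a=1 D.a=1
A.a=0 C.a=1 D.a=2
A.a=1 C.a=0 D.a=1
A.a=1 C.a=0 D.a=2
A.a=1 C.a=1 D.a=0
A.a=1 C.a=1 D.a=1
A.a=1 C.a=1 D.a=2

outcome vector order: (A.a,C.a,D.a)
|SC outcomes| = 10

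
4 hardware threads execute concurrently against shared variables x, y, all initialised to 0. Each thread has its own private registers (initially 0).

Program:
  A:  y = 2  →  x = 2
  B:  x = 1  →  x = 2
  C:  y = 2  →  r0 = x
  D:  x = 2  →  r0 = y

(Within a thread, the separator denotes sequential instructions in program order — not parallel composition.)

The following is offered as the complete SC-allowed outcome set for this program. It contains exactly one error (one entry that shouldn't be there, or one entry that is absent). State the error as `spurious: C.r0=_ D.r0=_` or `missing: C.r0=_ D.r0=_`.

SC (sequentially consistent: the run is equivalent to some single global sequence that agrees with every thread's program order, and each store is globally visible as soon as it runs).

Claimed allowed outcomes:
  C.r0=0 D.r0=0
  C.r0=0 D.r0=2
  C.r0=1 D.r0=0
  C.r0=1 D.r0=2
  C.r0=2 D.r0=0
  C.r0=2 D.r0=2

outcome vector order: (C.r0,D.r0)
SC: 5 outcomes — {02, 10, 12, 20, 22}
claimed∖SC = {00}

spurious: C.r0=0 D.r0=0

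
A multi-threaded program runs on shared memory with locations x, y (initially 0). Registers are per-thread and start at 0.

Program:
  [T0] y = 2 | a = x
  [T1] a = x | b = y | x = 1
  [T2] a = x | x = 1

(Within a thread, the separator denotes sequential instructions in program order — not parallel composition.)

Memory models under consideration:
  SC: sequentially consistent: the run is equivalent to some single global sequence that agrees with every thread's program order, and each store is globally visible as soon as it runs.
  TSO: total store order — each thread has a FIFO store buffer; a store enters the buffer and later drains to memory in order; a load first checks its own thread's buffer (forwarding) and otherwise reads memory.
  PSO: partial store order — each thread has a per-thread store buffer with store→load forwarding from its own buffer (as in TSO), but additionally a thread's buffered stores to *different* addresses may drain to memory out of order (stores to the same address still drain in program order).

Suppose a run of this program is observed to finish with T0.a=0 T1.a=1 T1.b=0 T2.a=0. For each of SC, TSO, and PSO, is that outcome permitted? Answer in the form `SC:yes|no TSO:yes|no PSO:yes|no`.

outcome vector order: (T0.a,T1.a,T1.b,T2.a)
SC (11): (0,0,0,0), (0,0,0,1), (0,0,2,0), (0,0,2,1), (0,1,2,0), (1,0,0,0), (1,0,0,1), (1,0,2,0), (1,0,2,1), (1,1,0,0), (1,1,2,0)
TSO (12): (0,0,0,0), (0,0,0,1), (0,0,2,0), (0,0,2,1), (0,1,0,0), (0,1,2,0), (1,0,0,0), (1,0,0,1), (1,0,2,0), (1,0,2,1), (1,1,0,0), (1,1,2,0)
PSO (12): (0,0,0,0), (0,0,0,1), (0,0,2,0), (0,0,2,1), (0,1,0,0), (0,1,2,0), (1,0,0,0), (1,0,0,1), (1,0,2,0), (1,0,2,1), (1,1,0,0), (1,1,2,0)
target (0,1,0,0) ∈ {TSO,PSO}

SC:no TSO:yes PSO:yes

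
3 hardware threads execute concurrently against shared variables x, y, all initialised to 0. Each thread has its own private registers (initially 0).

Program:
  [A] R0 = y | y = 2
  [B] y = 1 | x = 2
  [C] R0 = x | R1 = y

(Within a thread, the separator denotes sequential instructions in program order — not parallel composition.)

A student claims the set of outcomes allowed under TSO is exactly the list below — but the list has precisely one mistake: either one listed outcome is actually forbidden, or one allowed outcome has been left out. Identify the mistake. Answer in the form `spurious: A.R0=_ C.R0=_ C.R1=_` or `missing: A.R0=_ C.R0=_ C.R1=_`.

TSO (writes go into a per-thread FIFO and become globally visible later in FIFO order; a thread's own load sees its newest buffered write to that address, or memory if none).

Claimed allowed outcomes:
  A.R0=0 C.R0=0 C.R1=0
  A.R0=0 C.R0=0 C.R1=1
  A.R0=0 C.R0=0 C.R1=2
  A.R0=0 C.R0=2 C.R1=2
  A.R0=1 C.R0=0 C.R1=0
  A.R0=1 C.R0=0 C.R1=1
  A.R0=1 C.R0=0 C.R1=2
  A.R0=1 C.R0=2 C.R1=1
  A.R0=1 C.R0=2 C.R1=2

missing: A.R0=0 C.R0=2 C.R1=1

outcome vector order: (A.R0,C.R0,C.R1)
TSO: 10 outcomes — {0/0/0; 0/0/1; 0/0/2; 0/2/1; 0/2/2; 1/0/0; 1/0/1; 1/0/2; 1/2/1; 1/2/2}
TSO∖claimed = {0/2/1}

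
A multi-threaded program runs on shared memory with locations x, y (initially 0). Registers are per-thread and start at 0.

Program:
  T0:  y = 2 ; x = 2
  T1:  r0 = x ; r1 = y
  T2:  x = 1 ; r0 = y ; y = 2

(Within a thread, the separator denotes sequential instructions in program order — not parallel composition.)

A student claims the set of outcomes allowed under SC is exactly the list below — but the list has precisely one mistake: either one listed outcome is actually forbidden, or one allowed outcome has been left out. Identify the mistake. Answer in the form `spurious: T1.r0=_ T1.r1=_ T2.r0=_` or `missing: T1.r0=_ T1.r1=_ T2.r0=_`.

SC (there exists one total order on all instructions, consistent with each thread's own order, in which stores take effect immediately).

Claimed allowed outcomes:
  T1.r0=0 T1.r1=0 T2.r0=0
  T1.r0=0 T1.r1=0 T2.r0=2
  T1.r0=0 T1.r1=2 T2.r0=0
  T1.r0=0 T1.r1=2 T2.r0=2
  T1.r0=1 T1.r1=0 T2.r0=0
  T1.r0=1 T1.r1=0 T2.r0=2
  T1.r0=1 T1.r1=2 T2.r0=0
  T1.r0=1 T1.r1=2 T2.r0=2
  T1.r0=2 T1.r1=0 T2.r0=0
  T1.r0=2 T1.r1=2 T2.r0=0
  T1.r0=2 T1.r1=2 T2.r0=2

spurious: T1.r0=2 T1.r1=0 T2.r0=0

outcome vector order: (T1.r0,T1.r1,T2.r0)
under SC → (0,0,0) (0,0,2) (0,2,0) (0,2,2) (1,0,0) (1,0,2) (1,2,0) (1,2,2) (2,2,0) (2,2,2)
claimed∖SC = {(2,0,0)}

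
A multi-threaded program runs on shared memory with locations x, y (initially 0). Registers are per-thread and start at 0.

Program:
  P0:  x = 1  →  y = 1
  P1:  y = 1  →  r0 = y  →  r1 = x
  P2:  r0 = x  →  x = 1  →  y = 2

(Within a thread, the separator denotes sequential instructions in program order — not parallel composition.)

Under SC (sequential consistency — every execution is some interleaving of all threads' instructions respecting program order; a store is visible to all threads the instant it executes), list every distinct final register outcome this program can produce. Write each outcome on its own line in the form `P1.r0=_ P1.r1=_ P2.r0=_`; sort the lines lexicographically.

P1.r0=1 P1.r1=0 P2.r0=0
P1.r0=1 P1.r1=0 P2.r0=1
P1.r0=1 P1.r1=1 P2.r0=0
P1.r0=1 P1.r1=1 P2.r0=1
P1.r0=2 P1.r1=1 P2.r0=0
P1.r0=2 P1.r1=1 P2.r0=1

outcome vector order: (P1.r0,P1.r1,P2.r0)
|SC outcomes| = 6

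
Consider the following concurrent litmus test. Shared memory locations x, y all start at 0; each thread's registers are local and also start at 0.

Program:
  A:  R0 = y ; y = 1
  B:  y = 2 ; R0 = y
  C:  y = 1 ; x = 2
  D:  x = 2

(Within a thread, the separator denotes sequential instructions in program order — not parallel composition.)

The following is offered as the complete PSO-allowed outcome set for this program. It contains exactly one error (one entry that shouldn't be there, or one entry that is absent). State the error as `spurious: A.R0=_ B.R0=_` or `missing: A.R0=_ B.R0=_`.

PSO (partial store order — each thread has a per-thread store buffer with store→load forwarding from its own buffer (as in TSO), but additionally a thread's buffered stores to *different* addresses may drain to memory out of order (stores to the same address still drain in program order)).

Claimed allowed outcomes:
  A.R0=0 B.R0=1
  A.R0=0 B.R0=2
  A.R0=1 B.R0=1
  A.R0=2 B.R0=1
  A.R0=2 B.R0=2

outcome vector order: (A.R0,B.R0)
under PSO → 01; 02; 11; 12; 21; 22
PSO∖claimed = {12}

missing: A.R0=1 B.R0=2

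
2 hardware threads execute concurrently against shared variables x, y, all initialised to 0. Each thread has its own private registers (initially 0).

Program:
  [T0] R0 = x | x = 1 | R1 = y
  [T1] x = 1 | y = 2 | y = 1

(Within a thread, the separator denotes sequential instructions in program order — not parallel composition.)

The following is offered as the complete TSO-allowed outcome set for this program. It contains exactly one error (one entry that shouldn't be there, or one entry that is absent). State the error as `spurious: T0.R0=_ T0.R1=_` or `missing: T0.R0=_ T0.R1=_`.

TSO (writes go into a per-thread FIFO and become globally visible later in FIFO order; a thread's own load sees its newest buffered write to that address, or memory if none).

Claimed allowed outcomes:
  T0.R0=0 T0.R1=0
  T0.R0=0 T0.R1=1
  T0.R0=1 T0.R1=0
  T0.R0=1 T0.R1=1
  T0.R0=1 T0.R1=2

missing: T0.R0=0 T0.R1=2

outcome vector order: (T0.R0,T0.R1)
TSO (6): 00, 01, 02, 10, 11, 12
TSO∖claimed = {02}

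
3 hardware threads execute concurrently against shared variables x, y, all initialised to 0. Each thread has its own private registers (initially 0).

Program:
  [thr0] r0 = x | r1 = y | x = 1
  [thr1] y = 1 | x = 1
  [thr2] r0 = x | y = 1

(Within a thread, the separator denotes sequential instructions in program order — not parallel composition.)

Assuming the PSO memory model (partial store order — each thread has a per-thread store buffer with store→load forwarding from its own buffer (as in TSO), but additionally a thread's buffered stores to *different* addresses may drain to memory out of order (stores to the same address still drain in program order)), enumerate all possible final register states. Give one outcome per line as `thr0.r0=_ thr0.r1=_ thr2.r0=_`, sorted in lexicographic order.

thr0.r0=0 thr0.r1=0 thr2.r0=0
thr0.r0=0 thr0.r1=0 thr2.r0=1
thr0.r0=0 thr0.r1=1 thr2.r0=0
thr0.r0=0 thr0.r1=1 thr2.r0=1
thr0.r0=1 thr0.r1=0 thr2.r0=0
thr0.r0=1 thr0.r1=0 thr2.r0=1
thr0.r0=1 thr0.r1=1 thr2.r0=0
thr0.r0=1 thr0.r1=1 thr2.r0=1

outcome vector order: (thr0.r0,thr0.r1,thr2.r0)
|PSO outcomes| = 8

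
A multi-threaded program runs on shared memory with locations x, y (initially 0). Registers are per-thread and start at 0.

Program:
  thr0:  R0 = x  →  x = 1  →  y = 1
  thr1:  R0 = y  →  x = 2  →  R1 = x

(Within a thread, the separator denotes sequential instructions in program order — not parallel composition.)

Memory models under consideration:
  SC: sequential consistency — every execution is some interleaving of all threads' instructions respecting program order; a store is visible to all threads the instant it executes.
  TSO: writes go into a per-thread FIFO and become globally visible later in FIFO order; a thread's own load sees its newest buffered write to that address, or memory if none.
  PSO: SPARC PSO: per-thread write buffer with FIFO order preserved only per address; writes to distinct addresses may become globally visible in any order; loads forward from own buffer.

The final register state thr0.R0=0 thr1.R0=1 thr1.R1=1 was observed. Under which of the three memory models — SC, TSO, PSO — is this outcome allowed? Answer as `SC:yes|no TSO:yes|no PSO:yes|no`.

outcome vector order: (thr0.R0,thr1.R0,thr1.R1)
under SC → (0,0,1), (0,0,2), (0,1,2), (2,0,1), (2,0,2)
under TSO → (0,0,1), (0,0,2), (0,1,2), (2,0,1), (2,0,2)
under PSO → (0,0,1), (0,0,2), (0,1,1), (0,1,2), (2,0,1), (2,0,2)
target (0,1,1) ∈ {PSO}

SC:no TSO:no PSO:yes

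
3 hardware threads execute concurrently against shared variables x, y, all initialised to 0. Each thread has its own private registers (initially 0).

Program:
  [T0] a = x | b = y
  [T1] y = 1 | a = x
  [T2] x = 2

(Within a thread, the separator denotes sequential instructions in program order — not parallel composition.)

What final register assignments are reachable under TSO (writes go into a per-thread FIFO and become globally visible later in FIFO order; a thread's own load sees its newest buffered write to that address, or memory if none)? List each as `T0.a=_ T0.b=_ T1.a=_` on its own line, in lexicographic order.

outcome vector order: (T0.a,T0.b,T1.a)
|TSO outcomes| = 8

T0.a=0 T0.b=0 T1.a=0
T0.a=0 T0.b=0 T1.a=2
T0.a=0 T0.b=1 T1.a=0
T0.a=0 T0.b=1 T1.a=2
T0.a=2 T0.b=0 T1.a=0
T0.a=2 T0.b=0 T1.a=2
T0.a=2 T0.b=1 T1.a=0
T0.a=2 T0.b=1 T1.a=2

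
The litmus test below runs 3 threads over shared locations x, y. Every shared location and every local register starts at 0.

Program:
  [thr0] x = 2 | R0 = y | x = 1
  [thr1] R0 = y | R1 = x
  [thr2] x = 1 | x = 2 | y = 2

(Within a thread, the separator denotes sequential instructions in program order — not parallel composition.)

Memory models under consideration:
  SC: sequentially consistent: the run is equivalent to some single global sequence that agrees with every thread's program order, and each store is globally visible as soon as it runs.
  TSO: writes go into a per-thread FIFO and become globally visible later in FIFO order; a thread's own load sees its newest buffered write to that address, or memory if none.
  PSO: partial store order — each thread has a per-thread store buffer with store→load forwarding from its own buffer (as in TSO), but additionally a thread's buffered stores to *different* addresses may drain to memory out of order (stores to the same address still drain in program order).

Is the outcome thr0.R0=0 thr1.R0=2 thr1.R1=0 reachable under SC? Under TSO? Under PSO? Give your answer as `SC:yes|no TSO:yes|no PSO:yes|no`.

outcome vector order: (thr0.R0,thr1.R0,thr1.R1)
SC (10): 000 001 002 021 022 200 201 202 221 222
TSO (10): 000 001 002 021 022 200 201 202 221 222
PSO (12): 000 001 002 020 021 022 200 201 202 220 221 222
target 020 ∈ {PSO}

SC:no TSO:no PSO:yes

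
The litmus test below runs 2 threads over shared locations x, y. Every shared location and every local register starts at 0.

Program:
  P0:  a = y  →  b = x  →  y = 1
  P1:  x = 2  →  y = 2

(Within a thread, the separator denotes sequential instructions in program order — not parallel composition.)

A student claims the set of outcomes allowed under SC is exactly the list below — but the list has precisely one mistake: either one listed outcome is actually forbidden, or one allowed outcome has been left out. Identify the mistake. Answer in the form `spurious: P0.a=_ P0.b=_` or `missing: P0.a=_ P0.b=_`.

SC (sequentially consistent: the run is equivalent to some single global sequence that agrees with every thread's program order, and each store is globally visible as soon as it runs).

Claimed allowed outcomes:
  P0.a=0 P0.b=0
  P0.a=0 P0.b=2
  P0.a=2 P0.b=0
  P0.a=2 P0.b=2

outcome vector order: (P0.a,P0.b)
under SC → (0,0); (0,2); (2,2)
claimed∖SC = {(2,0)}

spurious: P0.a=2 P0.b=0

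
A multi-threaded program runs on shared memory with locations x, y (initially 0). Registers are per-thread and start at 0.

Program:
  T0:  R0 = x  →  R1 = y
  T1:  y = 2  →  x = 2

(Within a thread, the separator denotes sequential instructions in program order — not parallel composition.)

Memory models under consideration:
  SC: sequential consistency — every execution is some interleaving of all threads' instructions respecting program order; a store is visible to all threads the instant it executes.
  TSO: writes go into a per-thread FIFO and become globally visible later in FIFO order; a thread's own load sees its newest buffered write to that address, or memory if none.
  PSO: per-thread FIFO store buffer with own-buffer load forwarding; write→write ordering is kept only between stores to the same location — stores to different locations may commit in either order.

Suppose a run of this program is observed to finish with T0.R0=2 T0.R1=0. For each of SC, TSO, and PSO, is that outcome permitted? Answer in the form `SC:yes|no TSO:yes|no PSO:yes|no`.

outcome vector order: (T0.R0,T0.R1)
SC: 3 outcomes — {(0,0) (0,2) (2,2)}
TSO: 3 outcomes — {(0,0) (0,2) (2,2)}
PSO: 4 outcomes — {(0,0) (0,2) (2,0) (2,2)}
target (2,0) ∈ {PSO}

SC:no TSO:no PSO:yes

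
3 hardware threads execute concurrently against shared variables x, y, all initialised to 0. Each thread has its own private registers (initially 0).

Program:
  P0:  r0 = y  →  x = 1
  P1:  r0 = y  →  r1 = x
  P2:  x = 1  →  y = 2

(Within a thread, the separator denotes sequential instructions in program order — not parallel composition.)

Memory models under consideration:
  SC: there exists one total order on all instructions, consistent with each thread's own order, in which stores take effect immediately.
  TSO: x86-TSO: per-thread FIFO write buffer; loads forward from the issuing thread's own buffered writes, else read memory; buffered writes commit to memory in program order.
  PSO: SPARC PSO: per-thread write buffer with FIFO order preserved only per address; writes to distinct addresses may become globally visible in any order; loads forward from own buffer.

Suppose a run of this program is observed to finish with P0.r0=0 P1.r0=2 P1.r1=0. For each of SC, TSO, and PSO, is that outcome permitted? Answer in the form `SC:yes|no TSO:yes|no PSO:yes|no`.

SC:no TSO:no PSO:yes

outcome vector order: (P0.r0,P1.r0,P1.r1)
SC (6): 000 001 021 200 201 221
TSO (6): 000 001 021 200 201 221
PSO (8): 000 001 020 021 200 201 220 221
target 020 ∈ {PSO}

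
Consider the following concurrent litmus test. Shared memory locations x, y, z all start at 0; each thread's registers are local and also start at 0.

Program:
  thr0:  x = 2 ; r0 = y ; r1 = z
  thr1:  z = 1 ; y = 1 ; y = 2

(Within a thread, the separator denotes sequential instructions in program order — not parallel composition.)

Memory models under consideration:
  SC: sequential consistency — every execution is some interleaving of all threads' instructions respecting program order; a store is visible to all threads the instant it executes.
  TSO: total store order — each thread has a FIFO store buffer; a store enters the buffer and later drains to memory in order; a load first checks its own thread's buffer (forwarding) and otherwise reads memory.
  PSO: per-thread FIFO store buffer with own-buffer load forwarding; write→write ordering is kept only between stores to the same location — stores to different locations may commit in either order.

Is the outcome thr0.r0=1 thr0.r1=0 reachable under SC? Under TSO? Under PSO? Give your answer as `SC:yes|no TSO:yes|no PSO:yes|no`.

outcome vector order: (thr0.r0,thr0.r1)
SC: 4 outcomes — {00; 01; 11; 21}
TSO: 4 outcomes — {00; 01; 11; 21}
PSO: 6 outcomes — {00; 01; 10; 11; 20; 21}
target 10 ∈ {PSO}

SC:no TSO:no PSO:yes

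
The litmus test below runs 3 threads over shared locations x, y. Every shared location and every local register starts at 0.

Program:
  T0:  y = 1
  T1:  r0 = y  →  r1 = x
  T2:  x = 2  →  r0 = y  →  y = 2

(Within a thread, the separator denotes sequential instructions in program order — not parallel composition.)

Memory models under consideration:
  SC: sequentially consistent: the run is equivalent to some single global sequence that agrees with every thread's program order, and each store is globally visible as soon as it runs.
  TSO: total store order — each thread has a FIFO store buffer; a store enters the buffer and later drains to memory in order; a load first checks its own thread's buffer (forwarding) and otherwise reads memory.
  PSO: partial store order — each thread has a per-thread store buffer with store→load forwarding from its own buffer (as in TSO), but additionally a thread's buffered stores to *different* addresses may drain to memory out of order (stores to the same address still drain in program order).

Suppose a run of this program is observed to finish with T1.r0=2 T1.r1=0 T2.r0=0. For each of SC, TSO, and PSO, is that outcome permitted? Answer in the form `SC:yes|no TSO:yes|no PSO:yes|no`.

outcome vector order: (T1.r0,T1.r1,T2.r0)
under SC → <0 0 0>, <0 0 1>, <0 2 0>, <0 2 1>, <1 0 1>, <1 2 0>, <1 2 1>, <2 2 0>, <2 2 1>
under TSO → <0 0 0>, <0 0 1>, <0 2 0>, <0 2 1>, <1 0 0>, <1 0 1>, <1 2 0>, <1 2 1>, <2 2 0>, <2 2 1>
under PSO → <0 0 0>, <0 0 1>, <0 2 0>, <0 2 1>, <1 0 0>, <1 0 1>, <1 2 0>, <1 2 1>, <2 0 0>, <2 0 1>, <2 2 0>, <2 2 1>
target <2 0 0> ∈ {PSO}

SC:no TSO:no PSO:yes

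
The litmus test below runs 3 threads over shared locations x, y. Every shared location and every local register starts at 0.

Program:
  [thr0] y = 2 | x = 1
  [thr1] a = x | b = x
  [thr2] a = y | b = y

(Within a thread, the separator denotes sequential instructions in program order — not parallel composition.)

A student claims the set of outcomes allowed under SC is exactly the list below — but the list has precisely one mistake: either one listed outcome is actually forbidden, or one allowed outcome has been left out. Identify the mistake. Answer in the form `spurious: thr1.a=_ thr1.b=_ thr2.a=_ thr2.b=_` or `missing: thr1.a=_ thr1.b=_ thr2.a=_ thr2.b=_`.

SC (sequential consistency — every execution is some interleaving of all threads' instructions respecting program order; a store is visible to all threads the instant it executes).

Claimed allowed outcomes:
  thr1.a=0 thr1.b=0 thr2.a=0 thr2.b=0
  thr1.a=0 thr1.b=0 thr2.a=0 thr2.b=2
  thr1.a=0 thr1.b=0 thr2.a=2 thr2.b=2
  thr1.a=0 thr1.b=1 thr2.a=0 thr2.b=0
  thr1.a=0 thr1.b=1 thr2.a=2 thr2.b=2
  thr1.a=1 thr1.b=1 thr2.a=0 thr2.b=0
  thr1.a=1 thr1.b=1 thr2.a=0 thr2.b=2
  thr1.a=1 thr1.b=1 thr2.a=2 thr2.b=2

outcome vector order: (thr1.a,thr1.b,thr2.a,thr2.b)
under SC → (0,0,0,0); (0,0,0,2); (0,0,2,2); (0,1,0,0); (0,1,0,2); (0,1,2,2); (1,1,0,0); (1,1,0,2); (1,1,2,2)
SC∖claimed = {(0,1,0,2)}

missing: thr1.a=0 thr1.b=1 thr2.a=0 thr2.b=2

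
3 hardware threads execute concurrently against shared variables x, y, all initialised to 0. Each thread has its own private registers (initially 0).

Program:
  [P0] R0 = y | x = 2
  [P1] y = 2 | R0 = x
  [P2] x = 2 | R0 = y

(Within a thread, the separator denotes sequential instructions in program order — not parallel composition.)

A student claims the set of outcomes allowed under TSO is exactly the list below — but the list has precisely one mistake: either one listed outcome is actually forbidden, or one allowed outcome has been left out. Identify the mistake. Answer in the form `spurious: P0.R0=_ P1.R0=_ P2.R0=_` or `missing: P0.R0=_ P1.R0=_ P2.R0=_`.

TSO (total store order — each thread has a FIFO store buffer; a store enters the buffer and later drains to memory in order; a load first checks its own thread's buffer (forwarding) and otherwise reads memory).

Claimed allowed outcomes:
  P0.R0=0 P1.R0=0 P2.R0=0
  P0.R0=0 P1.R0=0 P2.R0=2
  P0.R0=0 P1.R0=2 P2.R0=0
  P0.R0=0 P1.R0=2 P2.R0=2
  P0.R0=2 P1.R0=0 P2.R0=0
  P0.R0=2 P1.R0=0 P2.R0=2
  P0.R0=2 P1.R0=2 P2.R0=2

outcome vector order: (P0.R0,P1.R0,P2.R0)
under TSO → 0/0/0 0/0/2 0/2/0 0/2/2 2/0/0 2/0/2 2/2/0 2/2/2
TSO∖claimed = {2/2/0}

missing: P0.R0=2 P1.R0=2 P2.R0=0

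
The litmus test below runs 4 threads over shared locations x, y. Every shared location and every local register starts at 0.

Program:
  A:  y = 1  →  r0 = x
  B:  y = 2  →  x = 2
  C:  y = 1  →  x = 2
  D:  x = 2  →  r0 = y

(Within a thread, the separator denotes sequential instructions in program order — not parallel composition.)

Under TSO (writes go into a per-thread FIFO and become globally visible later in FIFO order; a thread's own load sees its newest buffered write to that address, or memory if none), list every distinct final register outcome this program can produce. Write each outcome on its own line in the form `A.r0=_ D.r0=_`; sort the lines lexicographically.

A.r0=0 D.r0=0
A.r0=0 D.r0=1
A.r0=0 D.r0=2
A.r0=2 D.r0=0
A.r0=2 D.r0=1
A.r0=2 D.r0=2

outcome vector order: (A.r0,D.r0)
|TSO outcomes| = 6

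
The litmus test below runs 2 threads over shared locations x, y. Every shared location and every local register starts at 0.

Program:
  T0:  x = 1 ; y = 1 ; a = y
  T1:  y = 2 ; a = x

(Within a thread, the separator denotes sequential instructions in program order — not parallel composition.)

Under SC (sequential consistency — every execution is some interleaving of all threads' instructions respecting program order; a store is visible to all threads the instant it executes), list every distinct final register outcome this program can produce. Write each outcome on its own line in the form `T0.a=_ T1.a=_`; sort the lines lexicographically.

T0.a=1 T1.a=0
T0.a=1 T1.a=1
T0.a=2 T1.a=1

outcome vector order: (T0.a,T1.a)
|SC outcomes| = 3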